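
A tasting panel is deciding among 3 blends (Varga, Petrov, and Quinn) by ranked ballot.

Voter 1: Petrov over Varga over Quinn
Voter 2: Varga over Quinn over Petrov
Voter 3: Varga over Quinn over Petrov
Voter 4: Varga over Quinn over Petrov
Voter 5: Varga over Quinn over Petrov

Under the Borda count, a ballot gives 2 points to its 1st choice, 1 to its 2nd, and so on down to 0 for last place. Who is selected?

Borda scores:
  Varga: 1 + 2 + 2 + 2 + 2 = 9
  Petrov: 2 + 0 + 0 + 0 + 0 = 2
  Quinn: 0 + 1 + 1 + 1 + 1 = 4
Varga has the highest total.

Varga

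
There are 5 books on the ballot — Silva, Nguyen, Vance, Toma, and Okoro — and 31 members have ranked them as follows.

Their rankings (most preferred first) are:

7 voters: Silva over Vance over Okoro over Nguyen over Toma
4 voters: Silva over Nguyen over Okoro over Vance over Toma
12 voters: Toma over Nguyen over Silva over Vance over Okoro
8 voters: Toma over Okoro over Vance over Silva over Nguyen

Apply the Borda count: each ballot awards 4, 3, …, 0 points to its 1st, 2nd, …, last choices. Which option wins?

Borda scores:
  Silva: 7·4 + 4·4 + 12·2 + 8·1 = 76
  Nguyen: 7·1 + 4·3 + 12·3 + 8·0 = 55
  Vance: 7·3 + 4·1 + 12·1 + 8·2 = 53
  Toma: 7·0 + 4·0 + 12·4 + 8·4 = 80
  Okoro: 7·2 + 4·2 + 12·0 + 8·3 = 46
Toma has the highest total.

Toma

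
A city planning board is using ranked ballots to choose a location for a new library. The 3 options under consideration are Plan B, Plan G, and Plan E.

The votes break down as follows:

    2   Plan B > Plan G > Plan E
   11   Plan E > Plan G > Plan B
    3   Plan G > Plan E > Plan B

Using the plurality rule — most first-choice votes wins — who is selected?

Plan E

First-place vote totals:
  Plan B: 2
  Plan G: 3
  Plan E: 11
Plan E has the most first-place votes.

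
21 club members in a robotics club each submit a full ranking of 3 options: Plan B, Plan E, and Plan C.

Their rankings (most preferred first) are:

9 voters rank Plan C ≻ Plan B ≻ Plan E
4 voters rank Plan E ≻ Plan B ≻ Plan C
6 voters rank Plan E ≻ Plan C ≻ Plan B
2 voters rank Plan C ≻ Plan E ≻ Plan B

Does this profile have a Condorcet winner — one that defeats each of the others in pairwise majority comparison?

Head-to-head results (21 voters total):
Plan B vs Plan E: Plan E wins 12–9.
Plan B vs Plan C: Plan C wins 17–4.
Plan E vs Plan C: Plan C wins 11–10.
Plan C beats each rival — Plan B (17–4), Plan E (11–10) — so Plan C is the Condorcet winner.

Yes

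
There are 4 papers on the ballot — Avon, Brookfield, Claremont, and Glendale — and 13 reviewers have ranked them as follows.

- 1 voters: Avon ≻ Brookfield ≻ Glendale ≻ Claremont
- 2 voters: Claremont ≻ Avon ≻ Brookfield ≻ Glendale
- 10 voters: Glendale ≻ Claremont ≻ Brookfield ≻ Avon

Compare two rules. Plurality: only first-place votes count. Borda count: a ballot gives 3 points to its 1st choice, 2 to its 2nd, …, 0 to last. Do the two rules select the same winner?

Plurality first-place counts: Avon 1, Brookfield 0, Claremont 2, Glendale 10 → Glendale.
Borda totals: Avon 7, Brookfield 14, Claremont 26, Glendale 31 → Glendale.
The two rules agree on Glendale.

Yes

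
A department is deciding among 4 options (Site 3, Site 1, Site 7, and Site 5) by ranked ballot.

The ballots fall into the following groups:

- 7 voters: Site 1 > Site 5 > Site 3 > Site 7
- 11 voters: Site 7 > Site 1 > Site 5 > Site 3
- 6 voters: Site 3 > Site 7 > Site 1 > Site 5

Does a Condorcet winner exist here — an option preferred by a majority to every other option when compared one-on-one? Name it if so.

There is no Condorcet winner

Head-to-head results (24 voters total):
Site 3 vs Site 1: Site 1 wins 18–6.
Site 3 vs Site 7: Site 3 wins 13–11.
Site 3 vs Site 5: Site 5 wins 18–6.
Site 1 vs Site 7: Site 7 wins 17–7.
Site 1 vs Site 5: Site 1 wins 24–0.
Site 7 vs Site 5: Site 7 wins 17–7.
No candidate beats all others: Site 3 beats Site 7 beats Site 1 beats Site 3, a majority cycle.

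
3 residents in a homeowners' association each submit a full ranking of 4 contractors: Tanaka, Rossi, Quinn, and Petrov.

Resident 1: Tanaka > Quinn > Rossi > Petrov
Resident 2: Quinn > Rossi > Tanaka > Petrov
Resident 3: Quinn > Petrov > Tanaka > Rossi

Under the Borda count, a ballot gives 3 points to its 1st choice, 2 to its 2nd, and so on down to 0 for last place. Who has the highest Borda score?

Quinn

Borda scores:
  Tanaka: 3 + 1 + 1 = 5
  Rossi: 1 + 2 + 0 = 3
  Quinn: 2 + 3 + 3 = 8
  Petrov: 0 + 0 + 2 = 2
Quinn has the highest total.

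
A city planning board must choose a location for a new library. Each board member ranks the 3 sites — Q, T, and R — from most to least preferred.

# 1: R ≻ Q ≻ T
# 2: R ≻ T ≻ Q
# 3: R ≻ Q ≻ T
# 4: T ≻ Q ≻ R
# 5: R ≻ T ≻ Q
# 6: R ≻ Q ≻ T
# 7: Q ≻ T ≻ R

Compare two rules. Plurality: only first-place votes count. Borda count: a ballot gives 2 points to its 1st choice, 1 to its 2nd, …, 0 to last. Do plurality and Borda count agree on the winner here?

Yes

Plurality first-place counts: Q 1, T 1, R 5 → R.
Borda totals: Q 6, T 5, R 10 → R.
The two rules agree on R.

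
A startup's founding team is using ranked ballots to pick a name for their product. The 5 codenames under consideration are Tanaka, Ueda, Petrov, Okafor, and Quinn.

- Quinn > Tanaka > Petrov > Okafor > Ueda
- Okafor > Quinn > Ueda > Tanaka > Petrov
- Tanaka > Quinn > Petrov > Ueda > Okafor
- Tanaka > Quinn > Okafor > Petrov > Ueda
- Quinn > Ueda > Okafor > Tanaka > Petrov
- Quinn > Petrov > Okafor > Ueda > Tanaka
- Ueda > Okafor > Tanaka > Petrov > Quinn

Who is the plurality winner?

Quinn

First-place vote totals:
  Tanaka: 2
  Ueda: 1
  Petrov: 0
  Okafor: 1
  Quinn: 3
Quinn has the most first-place votes.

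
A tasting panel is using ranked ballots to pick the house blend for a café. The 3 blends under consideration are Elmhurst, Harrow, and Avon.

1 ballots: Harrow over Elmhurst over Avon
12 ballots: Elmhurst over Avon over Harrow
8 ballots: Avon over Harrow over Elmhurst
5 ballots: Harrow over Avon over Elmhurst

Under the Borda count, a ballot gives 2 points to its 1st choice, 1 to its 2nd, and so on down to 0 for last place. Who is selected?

Avon

Borda scores:
  Elmhurst: 1 + 12·2 + 8·0 + 5·0 = 25
  Harrow: 2 + 12·0 + 8·1 + 5·2 = 20
  Avon: 0 + 12·1 + 8·2 + 5·1 = 33
Avon has the highest total.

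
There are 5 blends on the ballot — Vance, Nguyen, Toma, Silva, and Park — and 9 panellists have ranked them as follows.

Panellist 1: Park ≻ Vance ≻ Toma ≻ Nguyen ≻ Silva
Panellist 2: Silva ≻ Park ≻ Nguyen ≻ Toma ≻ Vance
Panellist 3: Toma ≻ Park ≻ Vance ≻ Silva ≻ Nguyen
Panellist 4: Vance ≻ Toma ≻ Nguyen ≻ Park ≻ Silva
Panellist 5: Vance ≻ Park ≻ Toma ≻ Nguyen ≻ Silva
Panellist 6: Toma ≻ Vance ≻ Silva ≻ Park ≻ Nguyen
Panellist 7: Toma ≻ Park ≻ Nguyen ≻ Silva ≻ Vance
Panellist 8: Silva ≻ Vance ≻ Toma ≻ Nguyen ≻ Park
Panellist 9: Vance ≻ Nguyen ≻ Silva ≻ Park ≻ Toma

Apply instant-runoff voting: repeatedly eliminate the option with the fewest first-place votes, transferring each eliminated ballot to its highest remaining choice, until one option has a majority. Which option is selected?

Round 1: Vance 3, Toma 3, Silva 2, Park 1, Nguyen 0. Nguyen has the fewest and is eliminated.
Round 2: Vance 3, Toma 3, Silva 2, Park 1. Park has the fewest and is eliminated.
Round 3: Vance 4, Toma 3, Silva 2. Silva has the fewest and is eliminated.
Round 4: Vance 5, Toma 4. Vance has a majority.

Vance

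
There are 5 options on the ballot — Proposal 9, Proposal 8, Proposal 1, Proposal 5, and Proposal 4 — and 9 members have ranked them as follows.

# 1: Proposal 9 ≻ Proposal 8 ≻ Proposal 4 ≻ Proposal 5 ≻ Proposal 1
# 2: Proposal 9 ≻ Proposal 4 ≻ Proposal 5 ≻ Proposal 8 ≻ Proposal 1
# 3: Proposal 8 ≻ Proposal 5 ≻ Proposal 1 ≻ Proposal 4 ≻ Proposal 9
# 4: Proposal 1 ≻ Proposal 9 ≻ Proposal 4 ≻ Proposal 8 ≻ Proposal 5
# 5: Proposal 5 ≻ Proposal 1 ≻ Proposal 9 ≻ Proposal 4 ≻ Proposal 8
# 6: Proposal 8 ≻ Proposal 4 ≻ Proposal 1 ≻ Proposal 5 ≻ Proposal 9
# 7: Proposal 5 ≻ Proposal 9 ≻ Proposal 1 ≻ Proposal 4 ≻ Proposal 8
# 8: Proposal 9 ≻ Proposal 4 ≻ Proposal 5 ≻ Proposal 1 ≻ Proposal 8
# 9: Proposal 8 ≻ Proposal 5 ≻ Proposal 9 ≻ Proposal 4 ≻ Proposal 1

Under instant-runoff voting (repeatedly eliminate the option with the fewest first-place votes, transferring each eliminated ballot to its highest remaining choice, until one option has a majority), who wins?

Proposal 9

Round 1: Proposal 9 3, Proposal 8 3, Proposal 5 2, Proposal 1 1, Proposal 4 0. Proposal 4 has the fewest and is eliminated.
Round 2: Proposal 9 3, Proposal 8 3, Proposal 5 2, Proposal 1 1. Proposal 1 has the fewest and is eliminated.
Round 3: Proposal 9 4, Proposal 8 3, Proposal 5 2. Proposal 5 has the fewest and is eliminated.
Round 4: Proposal 9 6, Proposal 8 3. Proposal 9 has a majority.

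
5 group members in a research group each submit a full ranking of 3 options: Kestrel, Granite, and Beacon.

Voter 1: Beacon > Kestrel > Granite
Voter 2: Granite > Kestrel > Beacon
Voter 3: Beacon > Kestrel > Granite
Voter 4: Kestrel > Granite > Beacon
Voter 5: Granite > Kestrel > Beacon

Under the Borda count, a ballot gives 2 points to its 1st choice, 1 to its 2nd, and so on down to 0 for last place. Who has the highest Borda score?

Kestrel

Borda scores:
  Kestrel: 1 + 1 + 1 + 2 + 1 = 6
  Granite: 0 + 2 + 0 + 1 + 2 = 5
  Beacon: 2 + 0 + 2 + 0 + 0 = 4
Kestrel has the highest total.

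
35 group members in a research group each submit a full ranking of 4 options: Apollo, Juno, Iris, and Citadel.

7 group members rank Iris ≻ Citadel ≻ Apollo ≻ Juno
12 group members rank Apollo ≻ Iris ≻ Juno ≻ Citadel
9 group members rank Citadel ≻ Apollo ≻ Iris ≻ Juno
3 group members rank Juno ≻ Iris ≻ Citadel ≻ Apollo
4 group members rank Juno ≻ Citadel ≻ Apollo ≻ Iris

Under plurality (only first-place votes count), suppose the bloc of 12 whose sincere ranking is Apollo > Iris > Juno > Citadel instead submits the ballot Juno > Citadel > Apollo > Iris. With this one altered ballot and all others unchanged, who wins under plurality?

Juno

First-place totals with the altered ballot: Apollo 0, Juno 19, Iris 7, Citadel 9.
The switch changes the winner from Apollo to Juno.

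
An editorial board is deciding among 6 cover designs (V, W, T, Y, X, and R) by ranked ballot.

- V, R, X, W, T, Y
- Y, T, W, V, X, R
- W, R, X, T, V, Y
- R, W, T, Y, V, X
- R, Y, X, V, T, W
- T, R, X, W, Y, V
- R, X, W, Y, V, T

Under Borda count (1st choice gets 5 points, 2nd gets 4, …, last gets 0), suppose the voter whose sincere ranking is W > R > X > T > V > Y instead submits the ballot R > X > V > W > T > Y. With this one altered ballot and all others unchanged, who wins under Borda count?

Borda totals with the altered ballot: V 14, W 16, T 15, Y 14, X 18, R 28.
The winner is unchanged: still R.

R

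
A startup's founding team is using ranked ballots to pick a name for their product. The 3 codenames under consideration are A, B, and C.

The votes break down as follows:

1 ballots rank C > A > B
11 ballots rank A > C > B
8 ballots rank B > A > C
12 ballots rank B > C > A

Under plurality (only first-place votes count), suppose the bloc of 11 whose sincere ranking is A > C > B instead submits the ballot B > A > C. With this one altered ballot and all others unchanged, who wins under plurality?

First-place totals with the altered ballot: A 0, B 31, C 1.
The winner is unchanged: still B.

B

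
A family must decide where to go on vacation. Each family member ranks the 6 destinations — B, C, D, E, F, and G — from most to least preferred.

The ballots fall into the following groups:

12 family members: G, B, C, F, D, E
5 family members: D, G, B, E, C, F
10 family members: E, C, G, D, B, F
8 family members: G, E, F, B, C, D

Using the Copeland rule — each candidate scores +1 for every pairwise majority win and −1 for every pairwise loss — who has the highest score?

Pairwise results:
  B vs C: B wins 25–10.
  B vs D: B wins 20–15.
  B vs E: E wins 18–17.
  B vs F: B wins 27–8.
  B vs G: G wins 35–0.
  C vs D: C wins 30–5.
  C vs E: E wins 23–12.
  C vs F: C wins 27–8.
  C vs G: G wins 25–10.
  D vs E: E wins 18–17.
  D vs F: F wins 20–15.
  D vs G: G wins 30–5.
  E vs F: E wins 23–12.
  E vs G: G wins 25–10.
  F vs G: G wins 35–0.
Copeland scores (wins − losses):
  B: 3 − 2 = 1
  C: 2 − 3 = -1
  D: 0 − 5 = -5
  E: 4 − 1 = 3
  F: 1 − 4 = -3
  G: 5 − 0 = 5
G has the best Copeland score.

G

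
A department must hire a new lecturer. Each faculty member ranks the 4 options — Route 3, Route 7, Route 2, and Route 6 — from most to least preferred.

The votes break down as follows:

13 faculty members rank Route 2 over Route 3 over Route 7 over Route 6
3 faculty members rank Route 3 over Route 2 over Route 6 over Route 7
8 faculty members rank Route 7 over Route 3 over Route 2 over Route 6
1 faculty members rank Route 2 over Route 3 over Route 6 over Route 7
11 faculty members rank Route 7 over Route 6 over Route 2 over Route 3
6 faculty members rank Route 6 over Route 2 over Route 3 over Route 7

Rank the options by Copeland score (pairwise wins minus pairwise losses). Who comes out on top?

Pairwise results:
  Route 3 vs Route 7: Route 3 wins 23–19.
  Route 3 vs Route 2: Route 2 wins 31–11.
  Route 3 vs Route 6: Route 3 wins 25–17.
  Route 7 vs Route 2: Route 2 wins 23–19.
  Route 7 vs Route 6: Route 7 wins 32–10.
  Route 2 vs Route 6: Route 2 wins 25–17.
Copeland scores (wins − losses):
  Route 3: 2 − 1 = 1
  Route 7: 1 − 2 = -1
  Route 2: 3 − 0 = 3
  Route 6: 0 − 3 = -3
Route 2 has the best Copeland score.

Route 2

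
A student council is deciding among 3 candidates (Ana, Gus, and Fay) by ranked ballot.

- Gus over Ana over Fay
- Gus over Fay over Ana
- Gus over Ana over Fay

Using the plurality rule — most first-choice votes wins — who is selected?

Gus

First-place vote totals:
  Ana: 0
  Gus: 3
  Fay: 0
Gus has the most first-place votes.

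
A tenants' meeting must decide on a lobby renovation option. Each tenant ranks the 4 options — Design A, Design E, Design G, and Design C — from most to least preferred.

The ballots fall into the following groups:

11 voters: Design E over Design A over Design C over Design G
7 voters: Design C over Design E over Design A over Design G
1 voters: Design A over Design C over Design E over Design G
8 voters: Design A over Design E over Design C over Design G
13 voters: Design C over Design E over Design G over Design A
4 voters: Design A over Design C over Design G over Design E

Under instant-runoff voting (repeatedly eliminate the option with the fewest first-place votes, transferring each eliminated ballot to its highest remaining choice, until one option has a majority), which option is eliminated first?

Round 1: Design C 20, Design A 13, Design E 11, Design G 0. Design G has the fewest and is eliminated.
Round 2: Design C 20, Design A 13, Design E 11. Design E has the fewest and is eliminated.
Round 3: Design A 24, Design C 20. Design A has a majority.

Design G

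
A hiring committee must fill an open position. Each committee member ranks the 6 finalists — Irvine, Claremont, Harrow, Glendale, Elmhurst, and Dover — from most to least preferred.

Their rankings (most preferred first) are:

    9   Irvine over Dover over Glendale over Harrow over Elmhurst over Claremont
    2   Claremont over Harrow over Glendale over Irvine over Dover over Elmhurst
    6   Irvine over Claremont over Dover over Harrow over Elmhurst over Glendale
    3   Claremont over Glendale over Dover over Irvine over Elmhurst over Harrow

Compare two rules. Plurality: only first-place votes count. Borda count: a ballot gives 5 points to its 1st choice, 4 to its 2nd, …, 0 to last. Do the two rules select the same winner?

Yes

Plurality first-place counts: Irvine 15, Claremont 5, Harrow 0, Glendale 0, Elmhurst 0, Dover 0 → Irvine.
Borda totals: Irvine 85, Claremont 49, Harrow 38, Glendale 45, Elmhurst 18, Dover 65 → Irvine.
The two rules agree on Irvine.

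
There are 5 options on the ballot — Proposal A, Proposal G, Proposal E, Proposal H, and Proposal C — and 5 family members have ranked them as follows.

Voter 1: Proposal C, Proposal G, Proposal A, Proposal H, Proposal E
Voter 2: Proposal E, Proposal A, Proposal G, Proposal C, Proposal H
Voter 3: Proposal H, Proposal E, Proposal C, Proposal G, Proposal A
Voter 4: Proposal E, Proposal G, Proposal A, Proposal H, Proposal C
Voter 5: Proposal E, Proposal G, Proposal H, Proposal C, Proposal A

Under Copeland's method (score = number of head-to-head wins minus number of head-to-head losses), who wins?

Pairwise results:
  Proposal A vs Proposal G: Proposal G wins 4–1.
  Proposal A vs Proposal E: Proposal E wins 4–1.
  Proposal A vs Proposal H: Proposal A wins 3–2.
  Proposal A vs Proposal C: Proposal C wins 3–2.
  Proposal G vs Proposal E: Proposal E wins 4–1.
  Proposal G vs Proposal H: Proposal G wins 4–1.
  Proposal G vs Proposal C: Proposal G wins 3–2.
  Proposal E vs Proposal H: Proposal E wins 3–2.
  Proposal E vs Proposal C: Proposal E wins 4–1.
  Proposal H vs Proposal C: Proposal H wins 3–2.
Copeland scores (wins − losses):
  Proposal A: 1 − 3 = -2
  Proposal G: 3 − 1 = 2
  Proposal E: 4 − 0 = 4
  Proposal H: 1 − 3 = -2
  Proposal C: 1 − 3 = -2
Proposal E has the best Copeland score.

Proposal E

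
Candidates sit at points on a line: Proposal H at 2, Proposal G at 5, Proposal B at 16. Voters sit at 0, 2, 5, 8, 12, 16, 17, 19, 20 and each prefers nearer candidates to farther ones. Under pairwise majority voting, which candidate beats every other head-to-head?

Proposal B

With single-peaked preferences on a line, the Condorcet winner is the candidate closest to the median voter.
The median voter (position 12) is closest to Proposal B at 16.
Check: Proposal B vs Proposal H — voters closer to Proposal B: 5 of 9.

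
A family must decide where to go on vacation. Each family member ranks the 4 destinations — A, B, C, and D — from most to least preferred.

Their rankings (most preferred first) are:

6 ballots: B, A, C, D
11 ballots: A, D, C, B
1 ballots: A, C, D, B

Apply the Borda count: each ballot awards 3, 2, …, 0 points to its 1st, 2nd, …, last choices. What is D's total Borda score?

23

Borda scores:
  A: 6·2 + 11·3 + 3 = 48
  B: 6·3 + 11·0 + 0 = 18
  C: 6·1 + 11·1 + 2 = 19
  D: 6·0 + 11·2 + 1 = 23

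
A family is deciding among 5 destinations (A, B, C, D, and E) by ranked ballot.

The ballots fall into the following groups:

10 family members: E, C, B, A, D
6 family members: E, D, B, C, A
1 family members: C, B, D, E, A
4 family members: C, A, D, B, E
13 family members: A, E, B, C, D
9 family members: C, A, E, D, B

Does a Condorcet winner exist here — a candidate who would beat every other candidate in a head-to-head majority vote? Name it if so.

There is no Condorcet winner

Head-to-head results (43 voters total):
A vs B: A wins 26–17.
A vs C: C wins 30–13.
A vs D: A wins 36–7.
A vs E: A wins 26–17.
B vs C: C wins 24–19.
B vs D: B wins 24–19.
B vs E: E wins 38–5.
C vs D: C wins 37–6.
C vs E: E wins 29–14.
D vs E: E wins 38–5.
No candidate beats all others: A beats E beats C beats A, a majority cycle.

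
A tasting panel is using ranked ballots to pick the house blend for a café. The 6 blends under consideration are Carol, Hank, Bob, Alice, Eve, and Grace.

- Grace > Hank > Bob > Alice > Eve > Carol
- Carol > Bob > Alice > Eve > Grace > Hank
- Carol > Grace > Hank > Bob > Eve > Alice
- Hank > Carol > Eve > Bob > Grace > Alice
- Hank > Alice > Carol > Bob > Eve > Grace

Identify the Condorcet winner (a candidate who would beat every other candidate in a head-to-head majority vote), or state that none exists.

None — there is no Condorcet winner

Head-to-head results (5 voters total):
Carol vs Hank: Hank wins 3–2.
Carol vs Bob: Carol wins 4–1.
Carol vs Alice: Carol wins 3–2.
Carol vs Eve: Carol wins 4–1.
Carol vs Grace: Carol wins 4–1.
Hank vs Bob: Hank wins 4–1.
Hank vs Alice: Hank wins 4–1.
Hank vs Eve: Hank wins 4–1.
Hank vs Grace: Grace wins 3–2.
Bob vs Alice: Bob wins 4–1.
Bob vs Eve: Bob wins 4–1.
Bob vs Grace: Bob wins 3–2.
Alice vs Eve: Alice wins 3–2.
Alice vs Grace: Grace wins 3–2.
Eve vs Grace: Eve wins 3–2.
No candidate beats all others: Carol beats Grace beats Hank beats Carol, a majority cycle.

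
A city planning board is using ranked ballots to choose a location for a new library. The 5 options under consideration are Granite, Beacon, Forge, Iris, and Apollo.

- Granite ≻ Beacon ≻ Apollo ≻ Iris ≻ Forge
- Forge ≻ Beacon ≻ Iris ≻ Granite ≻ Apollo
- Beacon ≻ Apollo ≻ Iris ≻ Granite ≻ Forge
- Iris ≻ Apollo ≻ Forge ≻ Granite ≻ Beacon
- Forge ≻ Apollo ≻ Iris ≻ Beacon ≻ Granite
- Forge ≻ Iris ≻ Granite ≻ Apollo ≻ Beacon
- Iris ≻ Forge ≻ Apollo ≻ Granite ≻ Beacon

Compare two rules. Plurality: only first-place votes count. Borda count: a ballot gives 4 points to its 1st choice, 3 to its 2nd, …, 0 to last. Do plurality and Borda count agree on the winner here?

Plurality first-place counts: Granite 1, Beacon 1, Forge 3, Iris 2, Apollo 0 → Forge.
Borda totals: Granite 10, Beacon 11, Forge 17, Iris 18, Apollo 14 → Iris.
The two rules disagree: plurality picks Forge, Borda picks Iris.

No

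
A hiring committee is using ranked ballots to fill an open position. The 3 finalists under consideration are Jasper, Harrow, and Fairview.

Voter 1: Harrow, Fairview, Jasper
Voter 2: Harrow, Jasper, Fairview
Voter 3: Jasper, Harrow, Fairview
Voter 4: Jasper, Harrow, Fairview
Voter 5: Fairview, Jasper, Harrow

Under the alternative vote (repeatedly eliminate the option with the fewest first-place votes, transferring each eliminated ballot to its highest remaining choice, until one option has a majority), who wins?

Jasper

Round 1: Jasper 2, Harrow 2, Fairview 1. Fairview has the fewest and is eliminated.
Round 2: Jasper 3, Harrow 2. Jasper has a majority.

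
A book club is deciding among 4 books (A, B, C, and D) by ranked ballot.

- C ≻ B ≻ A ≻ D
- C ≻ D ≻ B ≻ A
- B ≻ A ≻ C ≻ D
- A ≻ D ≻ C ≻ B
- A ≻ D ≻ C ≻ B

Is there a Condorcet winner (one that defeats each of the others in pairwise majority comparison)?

Head-to-head results (5 voters total):
A vs B: B wins 3–2.
A vs C: A wins 3–2.
A vs D: A wins 4–1.
B vs C: C wins 4–1.
B vs D: D wins 3–2.
C vs D: C wins 3–2.
No candidate beats all others: A beats C beats B beats A, a majority cycle.

No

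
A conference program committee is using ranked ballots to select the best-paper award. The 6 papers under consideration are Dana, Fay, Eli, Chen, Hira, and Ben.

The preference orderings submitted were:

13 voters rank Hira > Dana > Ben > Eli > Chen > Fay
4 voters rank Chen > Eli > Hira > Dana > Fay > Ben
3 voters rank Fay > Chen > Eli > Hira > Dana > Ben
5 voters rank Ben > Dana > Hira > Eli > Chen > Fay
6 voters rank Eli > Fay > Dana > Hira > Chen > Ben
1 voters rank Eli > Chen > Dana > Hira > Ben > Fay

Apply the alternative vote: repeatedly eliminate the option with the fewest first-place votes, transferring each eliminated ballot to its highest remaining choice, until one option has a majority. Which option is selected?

Hira

Round 1: Hira 13, Eli 7, Ben 5, Chen 4, Fay 3, Dana 0. Dana has the fewest and is eliminated.
Round 2: Hira 13, Eli 7, Ben 5, Chen 4, Fay 3. Fay has the fewest and is eliminated.
Round 3: Hira 13, Eli 7, Chen 7, Ben 5. Ben has the fewest and is eliminated.
Round 4: Hira 18, Eli 7, Chen 7. Hira has a majority.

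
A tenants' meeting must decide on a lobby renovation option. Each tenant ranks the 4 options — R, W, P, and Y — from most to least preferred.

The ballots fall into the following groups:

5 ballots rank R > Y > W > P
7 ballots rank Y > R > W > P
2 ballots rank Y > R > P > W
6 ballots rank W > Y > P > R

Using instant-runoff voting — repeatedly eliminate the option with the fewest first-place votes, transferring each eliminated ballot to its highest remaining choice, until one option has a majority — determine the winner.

Round 1: Y 9, W 6, R 5, P 0. P has the fewest and is eliminated.
Round 2: Y 9, W 6, R 5. R has the fewest and is eliminated.
Round 3: Y 14, W 6. Y has a majority.

Y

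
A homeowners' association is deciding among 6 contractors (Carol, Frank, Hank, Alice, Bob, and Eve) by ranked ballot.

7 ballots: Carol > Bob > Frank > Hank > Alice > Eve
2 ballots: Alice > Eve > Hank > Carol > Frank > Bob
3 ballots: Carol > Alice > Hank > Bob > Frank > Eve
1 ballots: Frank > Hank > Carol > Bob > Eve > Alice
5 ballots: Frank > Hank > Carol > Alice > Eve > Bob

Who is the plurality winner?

First-place vote totals:
  Carol: 10
  Frank: 6
  Hank: 0
  Alice: 2
  Bob: 0
  Eve: 0
Carol has the most first-place votes.

Carol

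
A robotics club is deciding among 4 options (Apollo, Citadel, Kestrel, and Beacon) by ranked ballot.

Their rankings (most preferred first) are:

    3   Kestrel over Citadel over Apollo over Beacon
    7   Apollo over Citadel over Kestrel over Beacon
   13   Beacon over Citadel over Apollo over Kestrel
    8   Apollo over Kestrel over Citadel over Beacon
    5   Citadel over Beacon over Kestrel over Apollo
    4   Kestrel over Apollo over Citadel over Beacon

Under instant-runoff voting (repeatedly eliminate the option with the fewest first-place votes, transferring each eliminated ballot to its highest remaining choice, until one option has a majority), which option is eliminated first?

Round 1: Apollo 15, Beacon 13, Kestrel 7, Citadel 5. Citadel has the fewest and is eliminated.
Round 2: Beacon 18, Apollo 15, Kestrel 7. Kestrel has the fewest and is eliminated.
Round 3: Apollo 22, Beacon 18. Apollo has a majority.

Citadel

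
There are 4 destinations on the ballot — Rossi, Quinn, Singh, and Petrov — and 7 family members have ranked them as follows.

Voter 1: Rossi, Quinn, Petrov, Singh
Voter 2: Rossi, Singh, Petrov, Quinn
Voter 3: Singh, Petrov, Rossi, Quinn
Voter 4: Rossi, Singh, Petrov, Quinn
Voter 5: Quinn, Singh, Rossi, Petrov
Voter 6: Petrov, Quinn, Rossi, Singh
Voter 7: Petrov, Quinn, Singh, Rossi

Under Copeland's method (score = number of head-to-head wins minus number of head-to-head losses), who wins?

Rossi

Pairwise results:
  Rossi vs Quinn: Rossi wins 4–3.
  Rossi vs Singh: Rossi wins 4–3.
  Rossi vs Petrov: Rossi wins 4–3.
  Quinn vs Singh: Quinn wins 4–3.
  Quinn vs Petrov: Petrov wins 5–2.
  Singh vs Petrov: Singh wins 4–3.
Copeland scores (wins − losses):
  Rossi: 3 − 0 = 3
  Quinn: 1 − 2 = -1
  Singh: 1 − 2 = -1
  Petrov: 1 − 2 = -1
Rossi has the best Copeland score.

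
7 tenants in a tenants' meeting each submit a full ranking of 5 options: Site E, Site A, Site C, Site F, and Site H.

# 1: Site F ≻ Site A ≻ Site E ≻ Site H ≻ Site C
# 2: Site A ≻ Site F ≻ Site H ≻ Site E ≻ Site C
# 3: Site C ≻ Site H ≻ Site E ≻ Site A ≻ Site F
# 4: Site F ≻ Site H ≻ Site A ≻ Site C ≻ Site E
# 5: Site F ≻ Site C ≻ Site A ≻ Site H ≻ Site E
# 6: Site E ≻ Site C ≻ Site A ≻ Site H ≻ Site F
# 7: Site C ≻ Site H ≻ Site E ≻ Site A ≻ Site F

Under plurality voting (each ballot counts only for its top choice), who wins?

Site F

First-place vote totals:
  Site E: 1
  Site A: 1
  Site C: 2
  Site F: 3
  Site H: 0
Site F has the most first-place votes.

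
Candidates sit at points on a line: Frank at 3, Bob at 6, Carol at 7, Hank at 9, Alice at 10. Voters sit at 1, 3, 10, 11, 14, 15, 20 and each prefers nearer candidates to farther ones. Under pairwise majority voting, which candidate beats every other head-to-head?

Alice

With single-peaked preferences on a line, the Condorcet winner is the candidate closest to the median voter.
The median voter (position 11) is closest to Alice at 10.
Check: Alice vs Hank — voters closer to Alice: 5 of 7.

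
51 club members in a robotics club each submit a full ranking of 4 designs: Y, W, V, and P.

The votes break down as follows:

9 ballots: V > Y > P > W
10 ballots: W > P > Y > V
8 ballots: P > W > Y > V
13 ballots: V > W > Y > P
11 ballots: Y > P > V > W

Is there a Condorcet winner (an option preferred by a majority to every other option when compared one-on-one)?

Head-to-head results (51 voters total):
Y vs W: W wins 31–20.
Y vs V: Y wins 29–22.
Y vs P: Y wins 33–18.
W vs V: V wins 33–18.
W vs P: P wins 28–23.
V vs P: P wins 29–22.
No candidate beats all others: Y beats V beats W beats Y, a majority cycle.

No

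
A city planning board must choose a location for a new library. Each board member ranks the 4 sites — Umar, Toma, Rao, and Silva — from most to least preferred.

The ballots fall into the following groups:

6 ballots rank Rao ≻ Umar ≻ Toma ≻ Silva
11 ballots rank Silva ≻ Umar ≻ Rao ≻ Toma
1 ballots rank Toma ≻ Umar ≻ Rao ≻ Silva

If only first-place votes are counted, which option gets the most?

First-place vote totals:
  Umar: 0
  Toma: 1
  Rao: 6
  Silva: 11
Silva has the most first-place votes.

Silva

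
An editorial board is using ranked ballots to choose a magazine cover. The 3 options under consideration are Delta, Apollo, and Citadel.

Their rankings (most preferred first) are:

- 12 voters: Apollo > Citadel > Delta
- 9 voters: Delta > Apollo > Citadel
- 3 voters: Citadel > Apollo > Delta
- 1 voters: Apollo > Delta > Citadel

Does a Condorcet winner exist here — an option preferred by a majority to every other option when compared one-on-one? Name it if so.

Apollo

Head-to-head results (25 voters total):
Delta vs Apollo: Apollo wins 16–9.
Delta vs Citadel: Citadel wins 15–10.
Apollo vs Citadel: Apollo wins 22–3.
Apollo beats each rival — Delta (16–9), Citadel (22–3) — so Apollo is the Condorcet winner.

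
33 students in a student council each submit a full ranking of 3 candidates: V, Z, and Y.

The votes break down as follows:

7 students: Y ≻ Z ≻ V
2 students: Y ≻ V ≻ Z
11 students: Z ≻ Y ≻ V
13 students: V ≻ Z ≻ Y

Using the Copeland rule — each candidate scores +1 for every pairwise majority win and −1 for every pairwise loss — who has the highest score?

Z

Pairwise results:
  V vs Z: Z wins 18–15.
  V vs Y: Y wins 20–13.
  Z vs Y: Z wins 24–9.
Copeland scores (wins − losses):
  V: 0 − 2 = -2
  Z: 2 − 0 = 2
  Y: 1 − 1 = 0
Z has the best Copeland score.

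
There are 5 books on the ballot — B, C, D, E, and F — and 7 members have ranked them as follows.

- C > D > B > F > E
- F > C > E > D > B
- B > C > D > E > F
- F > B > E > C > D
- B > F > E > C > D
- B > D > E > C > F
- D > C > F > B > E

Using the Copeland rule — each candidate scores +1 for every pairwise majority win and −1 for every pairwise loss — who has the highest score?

Pairwise results:
  B vs C: B wins 4–3.
  B vs D: B wins 4–3.
  B vs E: B wins 6–1.
  B vs F: B wins 4–3.
  C vs D: C wins 5–2.
  C vs E: C wins 4–3.
  C vs F: C wins 4–3.
  D vs E: D wins 4–3.
  D vs F: D wins 4–3.
  E vs F: F wins 5–2.
Copeland scores (wins − losses):
  B: 4 − 0 = 4
  C: 3 − 1 = 2
  D: 2 − 2 = 0
  E: 0 − 4 = -4
  F: 1 − 3 = -2
B has the best Copeland score.

B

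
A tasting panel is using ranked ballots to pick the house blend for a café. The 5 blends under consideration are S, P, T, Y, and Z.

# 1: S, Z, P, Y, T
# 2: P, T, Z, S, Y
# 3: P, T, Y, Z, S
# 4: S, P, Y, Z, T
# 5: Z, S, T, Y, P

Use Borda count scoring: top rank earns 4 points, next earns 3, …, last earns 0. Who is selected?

Borda scores:
  S: 4 + 1 + 0 + 4 + 3 = 12
  P: 2 + 4 + 4 + 3 + 0 = 13
  T: 0 + 3 + 3 + 0 + 2 = 8
  Y: 1 + 0 + 2 + 2 + 1 = 6
  Z: 3 + 2 + 1 + 1 + 4 = 11
P has the highest total.

P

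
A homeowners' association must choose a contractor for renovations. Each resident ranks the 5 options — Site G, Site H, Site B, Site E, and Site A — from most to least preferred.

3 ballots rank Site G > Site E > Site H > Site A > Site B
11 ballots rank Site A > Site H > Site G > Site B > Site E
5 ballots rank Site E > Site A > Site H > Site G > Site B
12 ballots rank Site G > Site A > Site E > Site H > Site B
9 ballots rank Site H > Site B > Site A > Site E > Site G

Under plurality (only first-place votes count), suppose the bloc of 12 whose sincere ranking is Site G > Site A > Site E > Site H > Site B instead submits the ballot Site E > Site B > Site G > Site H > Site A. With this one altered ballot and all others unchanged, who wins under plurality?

First-place totals with the altered ballot: Site G 3, Site H 9, Site B 0, Site E 17, Site A 11.
The switch changes the winner from Site G to Site E.

Site E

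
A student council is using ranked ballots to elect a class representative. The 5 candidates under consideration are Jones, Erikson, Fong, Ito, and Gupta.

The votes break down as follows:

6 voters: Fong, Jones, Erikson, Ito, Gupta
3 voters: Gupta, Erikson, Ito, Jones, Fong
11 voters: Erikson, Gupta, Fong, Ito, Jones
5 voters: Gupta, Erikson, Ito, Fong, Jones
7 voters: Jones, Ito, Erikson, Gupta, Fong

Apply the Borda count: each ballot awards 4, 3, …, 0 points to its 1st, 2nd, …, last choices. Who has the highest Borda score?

Borda scores:
  Jones: 6·3 + 3·1 + 11·0 + 5·0 + 7·4 = 49
  Erikson: 6·2 + 3·3 + 11·4 + 5·3 + 7·2 = 94
  Fong: 6·4 + 3·0 + 11·2 + 5·1 + 7·0 = 51
  Ito: 6·1 + 3·2 + 11·1 + 5·2 + 7·3 = 54
  Gupta: 6·0 + 3·4 + 11·3 + 5·4 + 7·1 = 72
Erikson has the highest total.

Erikson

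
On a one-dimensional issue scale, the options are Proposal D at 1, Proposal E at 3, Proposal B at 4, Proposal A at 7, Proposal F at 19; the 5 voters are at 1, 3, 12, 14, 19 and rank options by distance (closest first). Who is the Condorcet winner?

Proposal A

With single-peaked preferences on a line, the Condorcet winner is the candidate closest to the median voter.
The median voter (position 12) is closest to Proposal A at 7.
Check: Proposal A vs Proposal F — voters closer to Proposal A: 3 of 5.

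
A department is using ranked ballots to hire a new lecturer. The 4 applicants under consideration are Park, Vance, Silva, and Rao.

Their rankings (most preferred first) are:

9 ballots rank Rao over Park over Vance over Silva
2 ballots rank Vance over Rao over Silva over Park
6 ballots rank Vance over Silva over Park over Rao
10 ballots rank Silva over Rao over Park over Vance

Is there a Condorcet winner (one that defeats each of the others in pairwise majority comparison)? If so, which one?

No Condorcet winner

Head-to-head results (27 voters total):
Park vs Vance: Park wins 19–8.
Park vs Silva: Silva wins 18–9.
Park vs Rao: Rao wins 21–6.
Vance vs Silva: Vance wins 17–10.
Vance vs Rao: Rao wins 19–8.
Silva vs Rao: Silva wins 16–11.
No candidate beats all others: Park beats Vance beats Silva beats Park, a majority cycle.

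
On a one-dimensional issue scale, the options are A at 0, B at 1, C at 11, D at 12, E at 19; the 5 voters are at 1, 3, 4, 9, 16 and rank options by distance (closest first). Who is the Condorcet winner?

With single-peaked preferences on a line, the Condorcet winner is the candidate closest to the median voter.
The median voter (position 4) is closest to B at 1.
Check: B vs D — voters closer to B: 3 of 5.

B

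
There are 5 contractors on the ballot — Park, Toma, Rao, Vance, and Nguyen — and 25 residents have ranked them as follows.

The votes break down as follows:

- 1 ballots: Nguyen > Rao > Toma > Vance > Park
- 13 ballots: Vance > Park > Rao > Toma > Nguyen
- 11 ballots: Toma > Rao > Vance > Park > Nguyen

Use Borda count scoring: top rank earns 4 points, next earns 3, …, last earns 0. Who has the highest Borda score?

Vance

Borda scores:
  Park: 0 + 13·3 + 11·1 = 50
  Toma: 2 + 13·1 + 11·4 = 59
  Rao: 3 + 13·2 + 11·3 = 62
  Vance: 1 + 13·4 + 11·2 = 75
  Nguyen: 4 + 13·0 + 11·0 = 4
Vance has the highest total.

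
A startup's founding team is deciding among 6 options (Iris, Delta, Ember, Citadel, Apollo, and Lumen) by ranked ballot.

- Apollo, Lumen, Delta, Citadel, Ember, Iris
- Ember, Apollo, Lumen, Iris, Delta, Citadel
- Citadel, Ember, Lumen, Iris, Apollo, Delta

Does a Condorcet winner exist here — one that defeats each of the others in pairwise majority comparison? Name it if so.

There is no Condorcet winner

Head-to-head results (3 voters total):
Iris vs Delta: Iris wins 2–1.
Iris vs Ember: Ember wins 3–0.
Iris vs Citadel: Citadel wins 2–1.
Iris vs Apollo: Apollo wins 2–1.
Iris vs Lumen: Lumen wins 3–0.
Delta vs Ember: Ember wins 2–1.
Delta vs Citadel: Delta wins 2–1.
Delta vs Apollo: Apollo wins 3–0.
Delta vs Lumen: Lumen wins 3–0.
Ember vs Citadel: Citadel wins 2–1.
Ember vs Apollo: Ember wins 2–1.
Ember vs Lumen: Ember wins 2–1.
Citadel vs Apollo: Apollo wins 2–1.
Citadel vs Lumen: Lumen wins 2–1.
Apollo vs Lumen: Apollo wins 2–1.
No candidate beats all others: Iris beats Delta beats Citadel beats Iris, a majority cycle.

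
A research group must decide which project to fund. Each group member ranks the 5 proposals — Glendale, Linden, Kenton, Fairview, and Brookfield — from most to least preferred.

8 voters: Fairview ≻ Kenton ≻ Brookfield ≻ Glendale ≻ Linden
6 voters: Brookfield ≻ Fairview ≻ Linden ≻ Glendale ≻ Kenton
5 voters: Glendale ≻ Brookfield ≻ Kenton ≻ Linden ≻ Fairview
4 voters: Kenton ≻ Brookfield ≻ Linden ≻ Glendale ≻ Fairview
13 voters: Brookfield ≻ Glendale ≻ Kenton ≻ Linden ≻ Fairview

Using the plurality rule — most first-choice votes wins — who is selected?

First-place vote totals:
  Glendale: 5
  Linden: 0
  Kenton: 4
  Fairview: 8
  Brookfield: 19
Brookfield has the most first-place votes.

Brookfield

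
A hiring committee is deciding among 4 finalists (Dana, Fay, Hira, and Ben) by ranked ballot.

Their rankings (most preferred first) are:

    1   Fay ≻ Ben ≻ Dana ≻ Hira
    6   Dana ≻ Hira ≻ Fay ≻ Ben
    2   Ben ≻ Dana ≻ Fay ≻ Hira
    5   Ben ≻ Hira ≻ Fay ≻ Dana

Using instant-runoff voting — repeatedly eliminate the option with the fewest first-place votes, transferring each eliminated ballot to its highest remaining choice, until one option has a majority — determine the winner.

Round 1: Ben 7, Dana 6, Fay 1, Hira 0. Hira has the fewest and is eliminated.
Round 2: Ben 7, Dana 6, Fay 1. Fay has the fewest and is eliminated.
Round 3: Ben 8, Dana 6. Ben has a majority.

Ben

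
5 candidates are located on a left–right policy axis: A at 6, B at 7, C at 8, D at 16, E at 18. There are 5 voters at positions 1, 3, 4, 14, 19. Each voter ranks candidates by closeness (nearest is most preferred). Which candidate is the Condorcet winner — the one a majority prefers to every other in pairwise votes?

With single-peaked preferences on a line, the Condorcet winner is the candidate closest to the median voter.
The median voter (position 4) is closest to A at 6.
Check: A vs B — voters closer to A: 3 of 5.

A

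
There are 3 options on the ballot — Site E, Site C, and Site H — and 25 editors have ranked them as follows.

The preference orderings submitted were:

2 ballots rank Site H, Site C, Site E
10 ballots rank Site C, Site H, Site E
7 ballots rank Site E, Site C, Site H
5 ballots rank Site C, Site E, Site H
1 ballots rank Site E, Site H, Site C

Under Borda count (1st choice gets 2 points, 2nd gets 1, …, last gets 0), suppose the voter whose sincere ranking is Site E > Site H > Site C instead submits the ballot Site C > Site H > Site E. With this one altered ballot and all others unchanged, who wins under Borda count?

Site C

Borda totals with the altered ballot: Site E 19, Site C 41, Site H 15.
The winner is unchanged: still Site C.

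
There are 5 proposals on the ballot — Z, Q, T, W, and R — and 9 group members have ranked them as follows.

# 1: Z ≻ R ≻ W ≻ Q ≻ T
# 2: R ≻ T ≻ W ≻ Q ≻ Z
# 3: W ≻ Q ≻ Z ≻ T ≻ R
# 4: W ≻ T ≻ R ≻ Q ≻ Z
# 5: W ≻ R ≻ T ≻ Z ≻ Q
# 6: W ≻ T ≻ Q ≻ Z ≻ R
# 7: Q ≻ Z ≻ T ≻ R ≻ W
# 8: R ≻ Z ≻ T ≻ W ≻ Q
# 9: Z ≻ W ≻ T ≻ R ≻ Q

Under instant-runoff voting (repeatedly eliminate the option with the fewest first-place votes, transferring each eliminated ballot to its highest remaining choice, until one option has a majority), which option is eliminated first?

T

Round 1: W 4, Z 2, R 2, Q 1, T 0. T has the fewest and is eliminated.
Round 2: W 4, Z 2, R 2, Q 1. Q has the fewest and is eliminated.
Round 3: W 4, Z 3, R 2. R has the fewest and is eliminated.
Round 4: W 5, Z 4. W has a majority.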